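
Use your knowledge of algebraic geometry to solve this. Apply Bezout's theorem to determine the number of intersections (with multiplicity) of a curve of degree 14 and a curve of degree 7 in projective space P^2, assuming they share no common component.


Bezout's theorem states the intersection count equals the product of degrees.
Intersection count = 14 * 7 = 98

98


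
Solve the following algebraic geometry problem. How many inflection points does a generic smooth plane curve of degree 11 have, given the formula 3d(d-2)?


For a general smooth plane curve C of degree d, the inflection points are
the intersection of C with its Hessian curve, which has degree 3(d-2).
By Bezout, the total intersection number is d * 3(d-2) = 11 * 27 = 297.
For a general curve every flex is ordinary, so each contributes
multiplicity 1 to C·Hess(C), and the number of distinct inflection
points is 3d(d-2).
Inflection points = 3*11*(11-2) = 3*11*9 = 297

297


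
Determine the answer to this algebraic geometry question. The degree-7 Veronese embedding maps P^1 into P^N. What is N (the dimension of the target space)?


The Veronese embedding v_d: P^n -> P^N maps each point to all
degree-d monomials in n+1 homogeneous coordinates.
N = C(n+d, d) - 1
N = C(1+7, 7) - 1
N = C(8, 7) - 1
C(8, 7) = 8
N = 8 - 1 = 7

7


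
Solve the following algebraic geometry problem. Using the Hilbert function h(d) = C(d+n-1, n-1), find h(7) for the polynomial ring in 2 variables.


The Hilbert function for the polynomial ring in 2 variables is:
h(d) = C(d+n-1, n-1)
h(7) = C(7+2-1, 2-1) = C(8, 1)
= 8! / (1! * 7!)
= 8

8


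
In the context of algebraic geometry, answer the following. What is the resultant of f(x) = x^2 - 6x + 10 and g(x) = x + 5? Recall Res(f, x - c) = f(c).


For Res(f, x - c), we evaluate f at x = c.
f(-5) = (-5)^2 - 6*(-5) + 10
= 25 + 30 + 10
= 55 + 10 = 65
Res(f, g) = 65

65


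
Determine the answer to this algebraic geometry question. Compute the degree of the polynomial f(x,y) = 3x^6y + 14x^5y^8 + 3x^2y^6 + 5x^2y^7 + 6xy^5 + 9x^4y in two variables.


Examine each term for its total degree (sum of exponents).
  Term '3x^6y' has total degree 6+1 = 7.
  Term '14x^5y^8' has total degree 5+8 = 13.
  Term '3x^2y^6' has total degree 2+6 = 8.
  Term '5x^2y^7' has total degree 2+7 = 9.
  Term '6xy^5' has total degree 1+5 = 6.
  Term '9x^4y' has total degree 4+1 = 5.
The maximum total degree among all terms is 13.

13


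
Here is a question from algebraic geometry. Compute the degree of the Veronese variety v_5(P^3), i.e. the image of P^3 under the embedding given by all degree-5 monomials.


The Veronese variety v_5(P^3) has degree d^r.
d^r = 5^3 = 125

125


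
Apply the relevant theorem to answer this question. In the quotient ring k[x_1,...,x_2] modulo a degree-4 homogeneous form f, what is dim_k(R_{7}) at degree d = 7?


For R = k[x_1,...,x_n]/(f) with f homogeneous of degree e:
The Hilbert series is (1 - t^e)/(1 - t)^n.
So h(d) = C(d+n-1, n-1) - C(d-e+n-1, n-1) for d >= e.
With n=2, e=4, d=7:
C(7+2-1, 2-1) = C(8, 1) = 8
C(7-4+2-1, 2-1) = C(4, 1) = 4
h(7) = 8 - 4 = 4

4


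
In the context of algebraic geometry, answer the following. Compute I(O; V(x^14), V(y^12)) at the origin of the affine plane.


The intersection multiplicity of V(x^a) and V(y^b) at the origin is:
I(O; V(x^14), V(y^12)) = dim_k(k[x,y]/(x^14, y^12))
A basis for k[x,y]/(x^14, y^12) is the set of monomials x^i * y^j
where 0 <= i < 14 and 0 <= j < 12.
The number of such monomials is 14 * 12 = 168

168


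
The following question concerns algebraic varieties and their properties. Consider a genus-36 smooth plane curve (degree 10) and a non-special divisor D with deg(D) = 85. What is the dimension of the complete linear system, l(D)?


First, compute the genus of a smooth plane curve of degree 10:
g = (d-1)(d-2)/2 = (10-1)(10-2)/2 = 36
For a non-special divisor D (i.e., h^1(D) = 0), Riemann-Roch gives:
l(D) = deg(D) - g + 1
Since deg(D) = 85 >= 2g - 1 = 71, D is non-special.
l(D) = 85 - 36 + 1 = 50

50


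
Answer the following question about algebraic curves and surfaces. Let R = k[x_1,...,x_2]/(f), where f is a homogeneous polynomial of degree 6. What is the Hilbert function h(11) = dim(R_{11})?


For R = k[x_1,...,x_n]/(f) with f homogeneous of degree e:
The Hilbert series is (1 - t^e)/(1 - t)^n.
So h(d) = C(d+n-1, n-1) - C(d-e+n-1, n-1) for d >= e.
With n=2, e=6, d=11:
C(11+2-1, 2-1) = C(12, 1) = 12
C(11-6+2-1, 2-1) = C(6, 1) = 6
h(11) = 12 - 6 = 6

6


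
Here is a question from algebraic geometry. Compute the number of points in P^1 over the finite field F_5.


P^1(F_5) has (q^(n+1) - 1)/(q - 1) points.
= 5^1 + 5^0
= 5 + 1
= 6

6


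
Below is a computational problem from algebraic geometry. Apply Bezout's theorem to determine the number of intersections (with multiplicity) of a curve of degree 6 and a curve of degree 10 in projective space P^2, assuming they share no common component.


Bezout's theorem states the intersection count equals the product of degrees.
Intersection count = 6 * 10 = 60

60


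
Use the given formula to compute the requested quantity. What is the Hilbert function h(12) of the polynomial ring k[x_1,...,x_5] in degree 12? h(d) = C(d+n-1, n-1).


The Hilbert function for the polynomial ring in 5 variables is:
h(d) = C(d+n-1, n-1)
h(12) = C(12+5-1, 5-1) = C(16, 4)
= 16! / (4! * 12!)
= 1820

1820


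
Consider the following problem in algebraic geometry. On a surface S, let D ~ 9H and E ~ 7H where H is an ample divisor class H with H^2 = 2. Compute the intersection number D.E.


Using bilinearity of the intersection pairing on a surface S:
(aH).(bH) = ab * (H.H)
We have H^2 = 2.
D.E = (9H).(7H) = 9*7*2
= 63*2
= 126

126


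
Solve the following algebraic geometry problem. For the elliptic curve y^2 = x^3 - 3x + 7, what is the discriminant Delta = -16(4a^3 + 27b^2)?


Compute each component:
4a^3 = 4*(-3)^3 = 4*(-27) = -108
27b^2 = 27*7^2 = 27*49 = 1323
4a^3 + 27b^2 = -108 + 1323 = 1215
Delta = -16*1215 = -19440

-19440


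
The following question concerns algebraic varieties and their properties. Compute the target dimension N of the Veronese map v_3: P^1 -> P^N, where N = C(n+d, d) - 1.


The Veronese embedding v_d: P^n -> P^N maps each point to all
degree-d monomials in n+1 homogeneous coordinates.
N = C(n+d, d) - 1
N = C(1+3, 3) - 1
N = C(4, 3) - 1
C(4, 3) = 4
N = 4 - 1 = 3

3


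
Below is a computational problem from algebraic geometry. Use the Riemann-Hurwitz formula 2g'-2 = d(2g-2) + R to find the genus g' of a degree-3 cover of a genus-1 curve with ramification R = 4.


Riemann-Hurwitz formula: 2g' - 2 = d(2g - 2) + R
Given: d = 3, g = 1, R = 4
2g' - 2 = 3*(2*1 - 2) + 4
2g' - 2 = 3*0 + 4
2g' - 2 = 0 + 4 = 4
2g' = 6
g' = 3

3


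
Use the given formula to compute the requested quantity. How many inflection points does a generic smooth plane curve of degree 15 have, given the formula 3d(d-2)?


For a general smooth plane curve C of degree d, the inflection points are
the intersection of C with its Hessian curve, which has degree 3(d-2).
By Bezout, the total intersection number is d * 3(d-2) = 15 * 39 = 585.
For a general curve every flex is ordinary, so each contributes
multiplicity 1 to C·Hess(C), and the number of distinct inflection
points is 3d(d-2).
Inflection points = 3*15*(15-2) = 3*15*13 = 585

585


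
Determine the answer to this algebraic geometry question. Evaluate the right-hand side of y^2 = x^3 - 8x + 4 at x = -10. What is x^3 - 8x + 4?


Compute x^3 - 8x + 4 at x = -10:
x^3 = (-10)^3 = -1000
(-8)*x = (-8)*(-10) = 80
Sum: -1000 + 80 + 4 = -916

-916


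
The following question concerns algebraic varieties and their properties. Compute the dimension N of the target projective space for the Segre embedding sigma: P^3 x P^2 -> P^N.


The Segre embedding maps P^m x P^n into P^N via
all products of coordinates from each factor.
N = (m+1)(n+1) - 1
N = (3+1)(2+1) - 1
N = 4*3 - 1
N = 12 - 1 = 11

11


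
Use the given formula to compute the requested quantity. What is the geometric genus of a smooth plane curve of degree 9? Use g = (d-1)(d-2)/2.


Using the genus formula for smooth plane curves:
g = (d-1)(d-2)/2
g = (9-1)(9-2)/2
g = 8*7/2
g = 56/2 = 28

28


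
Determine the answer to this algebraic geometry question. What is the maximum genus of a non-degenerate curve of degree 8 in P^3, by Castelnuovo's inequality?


Castelnuovo's bound: write d - 1 = m(r-1) + epsilon with 0 <= epsilon < r-1.
d - 1 = 8 - 1 = 7
r - 1 = 3 - 1 = 2
7 = 3*2 + 1, so m = 3, epsilon = 1
pi(d, r) = m(m-1)(r-1)/2 + m*epsilon
= 3*2*2/2 + 3*1
= 12/2 + 3
= 6 + 3 = 9

9


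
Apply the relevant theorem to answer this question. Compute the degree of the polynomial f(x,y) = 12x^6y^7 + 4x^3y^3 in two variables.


Examine each term for its total degree (sum of exponents).
  Term '12x^6y^7' has total degree 6+7 = 13.
  Term '4x^3y^3' has total degree 3+3 = 6.
The maximum total degree among all terms is 13.

13


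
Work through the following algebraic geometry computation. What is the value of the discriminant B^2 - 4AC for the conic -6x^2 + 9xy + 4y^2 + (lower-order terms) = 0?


The discriminant of a conic Ax^2 + Bxy + Cy^2 + ... = 0 is B^2 - 4AC.
B^2 = 9^2 = 81
4AC = 4*(-6)*4 = -96
Discriminant = 81 + 96 = 177

177


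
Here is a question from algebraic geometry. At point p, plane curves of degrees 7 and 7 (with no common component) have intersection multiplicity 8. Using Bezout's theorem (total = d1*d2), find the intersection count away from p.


By Bezout's theorem, the total intersection number is d1 * d2.
Total = 7 * 7 = 49
Intersection multiplicity at p = 8
Remaining intersections = 49 - 8 = 41

41


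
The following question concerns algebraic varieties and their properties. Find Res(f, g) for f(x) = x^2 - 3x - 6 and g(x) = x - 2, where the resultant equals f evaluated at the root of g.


For Res(f, x - c), we evaluate f at x = c.
f(2) = 2^2 - 3*2 - 6
= 4 - 6 - 6
= -2 - 6 = -8
Res(f, g) = -8

-8


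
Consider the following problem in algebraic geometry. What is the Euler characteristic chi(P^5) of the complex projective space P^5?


The complex projective space P^5 has one cell in each even real dimension 0, 2, ..., 10.
The cohomology groups are H^{2k}(P^5) = Z for k = 0,...,5, and 0 otherwise.
Euler characteristic = sum of Betti numbers = 1 per even-dimensional cohomology group.
chi(P^5) = 5 + 1 = 6

6


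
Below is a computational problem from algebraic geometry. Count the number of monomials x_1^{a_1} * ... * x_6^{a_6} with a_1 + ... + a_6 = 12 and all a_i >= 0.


The number of degree-12 monomials in 6 variables is C(d+n-1, n-1).
= C(12+6-1, 6-1) = C(17, 5)
= 6188

6188


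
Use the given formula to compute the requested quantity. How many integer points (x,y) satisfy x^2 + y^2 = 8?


Systematically check integer values of x where x^2 <= 8.
For each valid x, check if 8 - x^2 is a perfect square.
x=2: 8 - 4 = 4, sqrt = 2 (valid)
Total integer solutions found: 4

4


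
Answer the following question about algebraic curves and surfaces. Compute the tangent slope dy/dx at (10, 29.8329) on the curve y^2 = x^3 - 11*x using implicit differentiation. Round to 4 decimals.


Using implicit differentiation of y^2 = x^3 - 11*x:
2y * dy/dx = 3x^2 - 11
dy/dx = (3x^2 - 11)/(2y)
Numerator: 3*10^2 - 11 = 289
Denominator: 2*29.8329 = 59.6658
dy/dx = 289/59.6658 = 4.8436

4.8436


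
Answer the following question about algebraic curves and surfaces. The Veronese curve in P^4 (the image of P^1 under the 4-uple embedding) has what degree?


The rational normal curve in P^4 is the image of P^1 under the 4-uple Veronese.
A general hyperplane in P^4 pulls back to a degree-4 form on P^1, which has 4 zeros,
so the curve meets a general hyperplane in 4 points. Degree = 4.

4


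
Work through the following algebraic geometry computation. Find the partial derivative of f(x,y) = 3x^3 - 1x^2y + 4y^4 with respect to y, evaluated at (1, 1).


df/dy = (-1)*x^2 + 4*4*y^3
At (1,1): (-1)*1^2 + 4*4*1^3
= -1 + 16
= 15

15


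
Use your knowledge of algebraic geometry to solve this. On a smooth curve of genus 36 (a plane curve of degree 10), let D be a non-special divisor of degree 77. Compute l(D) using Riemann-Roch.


First, compute the genus of a smooth plane curve of degree 10:
g = (d-1)(d-2)/2 = (10-1)(10-2)/2 = 36
For a non-special divisor D (i.e., h^1(D) = 0), Riemann-Roch gives:
l(D) = deg(D) - g + 1
Since deg(D) = 77 >= 2g - 1 = 71, D is non-special.
l(D) = 77 - 36 + 1 = 42

42


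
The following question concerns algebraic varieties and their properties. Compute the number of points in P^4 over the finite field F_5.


P^4(F_5) has (q^(n+1) - 1)/(q - 1) points.
= 5^4 + 5^3 + 5^2 + 5^1 + 5^0
= 625 + 125 + 25 + 5 + 1
= 781

781


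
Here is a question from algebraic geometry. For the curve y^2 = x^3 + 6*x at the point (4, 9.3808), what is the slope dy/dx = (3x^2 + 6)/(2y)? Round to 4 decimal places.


Using implicit differentiation of y^2 = x^3 + 6*x:
2y * dy/dx = 3x^2 + 6
dy/dx = (3x^2 + 6)/(2y)
Numerator: 3*4^2 + 6 = 54
Denominator: 2*9.3808 = 18.7616
dy/dx = 54/18.7616 = 2.8782

2.8782


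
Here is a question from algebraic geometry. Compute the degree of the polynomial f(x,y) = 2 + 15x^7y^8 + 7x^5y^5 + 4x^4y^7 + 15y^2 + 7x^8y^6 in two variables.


Examine each term for its total degree (sum of exponents).
  Term '2' has total degree 0+0 = 0.
  Term '15x^7y^8' has total degree 7+8 = 15.
  Term '7x^5y^5' has total degree 5+5 = 10.
  Term '4x^4y^7' has total degree 4+7 = 11.
  Term '15y^2' has total degree 0+2 = 2.
  Term '7x^8y^6' has total degree 8+6 = 14.
The maximum total degree among all terms is 15.

15


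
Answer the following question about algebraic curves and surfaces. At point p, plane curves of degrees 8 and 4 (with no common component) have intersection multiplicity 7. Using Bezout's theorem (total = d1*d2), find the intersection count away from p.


By Bezout's theorem, the total intersection number is d1 * d2.
Total = 8 * 4 = 32
Intersection multiplicity at p = 7
Remaining intersections = 32 - 7 = 25

25


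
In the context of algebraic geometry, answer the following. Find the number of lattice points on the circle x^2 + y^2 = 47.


Systematically check integer values of x where x^2 <= 47.
For each valid x, check if 47 - x^2 is a perfect square.
Total integer solutions found: 0

0


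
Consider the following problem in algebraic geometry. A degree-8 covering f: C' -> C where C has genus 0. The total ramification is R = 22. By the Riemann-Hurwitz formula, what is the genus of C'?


Riemann-Hurwitz formula: 2g' - 2 = d(2g - 2) + R
Given: d = 8, g = 0, R = 22
2g' - 2 = 8*(2*0 - 2) + 22
2g' - 2 = 8*(-2) + 22
2g' - 2 = -16 + 22 = 6
2g' = 8
g' = 4

4


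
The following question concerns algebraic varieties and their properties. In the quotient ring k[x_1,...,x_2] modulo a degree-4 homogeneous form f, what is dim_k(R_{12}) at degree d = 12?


For R = k[x_1,...,x_n]/(f) with f homogeneous of degree e:
The Hilbert series is (1 - t^e)/(1 - t)^n.
So h(d) = C(d+n-1, n-1) - C(d-e+n-1, n-1) for d >= e.
With n=2, e=4, d=12:
C(12+2-1, 2-1) = C(13, 1) = 13
C(12-4+2-1, 2-1) = C(9, 1) = 9
h(12) = 13 - 9 = 4

4


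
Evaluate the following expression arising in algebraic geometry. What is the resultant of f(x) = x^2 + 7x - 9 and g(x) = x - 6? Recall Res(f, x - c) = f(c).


For Res(f, x - c), we evaluate f at x = c.
f(6) = 6^2 + 7*6 - 9
= 36 + 42 - 9
= 78 - 9 = 69
Res(f, g) = 69

69


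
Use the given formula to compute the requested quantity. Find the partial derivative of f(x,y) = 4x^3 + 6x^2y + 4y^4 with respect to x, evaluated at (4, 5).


df/dx = 3*4*x^2 + 2*6*x^1*y
At (4,5): 3*4*4^2 + 2*6*4^1*5
= 192 + 240
= 432

432


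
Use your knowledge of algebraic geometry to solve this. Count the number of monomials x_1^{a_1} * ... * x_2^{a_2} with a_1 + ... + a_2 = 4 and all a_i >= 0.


The number of degree-4 monomials in 2 variables is C(d+n-1, n-1).
= C(4+2-1, 2-1) = C(5, 1)
= 5

5


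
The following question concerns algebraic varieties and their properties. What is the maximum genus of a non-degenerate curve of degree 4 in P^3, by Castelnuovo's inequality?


Castelnuovo's bound: write d - 1 = m(r-1) + epsilon with 0 <= epsilon < r-1.
d - 1 = 4 - 1 = 3
r - 1 = 3 - 1 = 2
3 = 1*2 + 1, so m = 1, epsilon = 1
pi(d, r) = m(m-1)(r-1)/2 + m*epsilon
= 1*0*2/2 + 1*1
= 0/2 + 1
= 0 + 1 = 1

1


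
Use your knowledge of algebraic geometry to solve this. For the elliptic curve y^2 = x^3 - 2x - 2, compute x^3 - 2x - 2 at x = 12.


Compute x^3 - 2x - 2 at x = 12:
x^3 = 12^3 = 1728
(-2)*x = (-2)*12 = -24
Sum: 1728 - 24 - 2 = 1702

1702


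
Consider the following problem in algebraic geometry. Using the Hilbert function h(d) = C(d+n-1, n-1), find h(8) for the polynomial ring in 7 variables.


The Hilbert function for the polynomial ring in 7 variables is:
h(d) = C(d+n-1, n-1)
h(8) = C(8+7-1, 7-1) = C(14, 6)
= 14! / (6! * 8!)
= 3003

3003


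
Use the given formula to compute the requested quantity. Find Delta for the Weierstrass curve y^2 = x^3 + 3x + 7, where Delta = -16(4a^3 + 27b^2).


Compute each component:
4a^3 = 4*3^3 = 4*27 = 108
27b^2 = 27*7^2 = 27*49 = 1323
4a^3 + 27b^2 = 108 + 1323 = 1431
Delta = -16*1431 = -22896

-22896


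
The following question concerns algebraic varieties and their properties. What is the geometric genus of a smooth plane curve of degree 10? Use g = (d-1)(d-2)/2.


Using the genus formula for smooth plane curves:
g = (d-1)(d-2)/2
g = (10-1)(10-2)/2
g = 9*8/2
g = 72/2 = 36

36


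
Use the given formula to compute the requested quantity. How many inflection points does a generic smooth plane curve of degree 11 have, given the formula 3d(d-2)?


For a general smooth plane curve C of degree d, the inflection points are
the intersection of C with its Hessian curve, which has degree 3(d-2).
By Bezout, the total intersection number is d * 3(d-2) = 11 * 27 = 297.
For a general curve every flex is ordinary, so each contributes
multiplicity 1 to C·Hess(C), and the number of distinct inflection
points is 3d(d-2).
Inflection points = 3*11*(11-2) = 3*11*9 = 297

297


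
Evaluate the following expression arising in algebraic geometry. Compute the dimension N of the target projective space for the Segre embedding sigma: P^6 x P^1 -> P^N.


The Segre embedding maps P^m x P^n into P^N via
all products of coordinates from each factor.
N = (m+1)(n+1) - 1
N = (6+1)(1+1) - 1
N = 7*2 - 1
N = 14 - 1 = 13

13


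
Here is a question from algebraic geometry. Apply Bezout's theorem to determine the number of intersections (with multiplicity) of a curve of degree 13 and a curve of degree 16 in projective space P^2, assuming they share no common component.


Bezout's theorem states the intersection count equals the product of degrees.
Intersection count = 13 * 16 = 208

208


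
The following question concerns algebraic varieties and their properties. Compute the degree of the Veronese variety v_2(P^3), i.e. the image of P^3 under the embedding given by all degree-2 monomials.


The Veronese variety v_2(P^3) has degree d^r.
d^r = 2^3 = 8

8


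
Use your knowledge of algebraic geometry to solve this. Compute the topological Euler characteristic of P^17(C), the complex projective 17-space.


The complex projective space P^17 has one cell in each even real dimension 0, 2, ..., 34.
The cohomology groups are H^{2k}(P^17) = Z for k = 0,...,17, and 0 otherwise.
Euler characteristic = sum of Betti numbers = 1 per even-dimensional cohomology group.
chi(P^17) = 17 + 1 = 18

18


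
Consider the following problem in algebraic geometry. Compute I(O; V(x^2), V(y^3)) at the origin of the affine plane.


The intersection multiplicity of V(x^a) and V(y^b) at the origin is:
I(O; V(x^2), V(y^3)) = dim_k(k[x,y]/(x^2, y^3))
A basis for k[x,y]/(x^2, y^3) is the set of monomials x^i * y^j
where 0 <= i < 2 and 0 <= j < 3.
The number of such monomials is 2 * 3 = 6

6


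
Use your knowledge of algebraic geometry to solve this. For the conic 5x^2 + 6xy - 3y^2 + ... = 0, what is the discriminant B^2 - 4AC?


The discriminant of a conic Ax^2 + Bxy + Cy^2 + ... = 0 is B^2 - 4AC.
B^2 = 6^2 = 36
4AC = 4*5*(-3) = -60
Discriminant = 36 + 60 = 96

96


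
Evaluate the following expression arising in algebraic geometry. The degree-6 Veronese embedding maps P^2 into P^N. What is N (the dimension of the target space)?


The Veronese embedding v_d: P^n -> P^N maps each point to all
degree-d monomials in n+1 homogeneous coordinates.
N = C(n+d, d) - 1
N = C(2+6, 6) - 1
N = C(8, 6) - 1
C(8, 6) = 28
N = 28 - 1 = 27

27


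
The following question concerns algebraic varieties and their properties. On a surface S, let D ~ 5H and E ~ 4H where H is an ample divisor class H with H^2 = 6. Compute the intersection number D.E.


Using bilinearity of the intersection pairing on a surface S:
(aH).(bH) = ab * (H.H)
We have H^2 = 6.
D.E = (5H).(4H) = 5*4*6
= 20*6
= 120

120


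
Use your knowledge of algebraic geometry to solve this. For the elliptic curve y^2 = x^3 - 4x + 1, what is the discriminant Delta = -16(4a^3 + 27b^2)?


Compute each component:
4a^3 = 4*(-4)^3 = 4*(-64) = -256
27b^2 = 27*1^2 = 27*1 = 27
4a^3 + 27b^2 = -256 + 27 = -229
Delta = -16*(-229) = 3664

3664


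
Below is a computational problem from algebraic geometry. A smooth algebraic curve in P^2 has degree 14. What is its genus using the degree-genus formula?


Using the genus formula for smooth plane curves:
g = (d-1)(d-2)/2
g = (14-1)(14-2)/2
g = 13*12/2
g = 156/2 = 78

78


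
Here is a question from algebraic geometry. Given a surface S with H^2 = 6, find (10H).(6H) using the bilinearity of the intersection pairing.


Using bilinearity of the intersection pairing on a surface S:
(aH).(bH) = ab * (H.H)
We have H^2 = 6.
D.E = (10H).(6H) = 10*6*6
= 60*6
= 360

360


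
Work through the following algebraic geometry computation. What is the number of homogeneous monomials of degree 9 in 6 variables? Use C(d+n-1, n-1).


The number of degree-9 monomials in 6 variables is C(d+n-1, n-1).
= C(9+6-1, 6-1) = C(14, 5)
= 2002

2002


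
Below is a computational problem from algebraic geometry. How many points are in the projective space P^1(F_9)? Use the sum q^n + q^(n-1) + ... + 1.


P^1(F_9) has (q^(n+1) - 1)/(q - 1) points.
= 9^1 + 9^0
= 9 + 1
= 10

10


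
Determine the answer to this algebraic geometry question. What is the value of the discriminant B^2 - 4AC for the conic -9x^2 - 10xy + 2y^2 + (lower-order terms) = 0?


The discriminant of a conic Ax^2 + Bxy + Cy^2 + ... = 0 is B^2 - 4AC.
B^2 = (-10)^2 = 100
4AC = 4*(-9)*2 = -72
Discriminant = 100 + 72 = 172

172


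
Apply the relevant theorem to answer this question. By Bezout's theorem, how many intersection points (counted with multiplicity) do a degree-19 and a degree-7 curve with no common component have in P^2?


Bezout's theorem states the intersection count equals the product of degrees.
Intersection count = 19 * 7 = 133

133


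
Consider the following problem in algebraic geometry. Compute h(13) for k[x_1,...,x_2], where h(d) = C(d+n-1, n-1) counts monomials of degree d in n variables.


The Hilbert function for the polynomial ring in 2 variables is:
h(d) = C(d+n-1, n-1)
h(13) = C(13+2-1, 2-1) = C(14, 1)
= 14! / (1! * 13!)
= 14

14


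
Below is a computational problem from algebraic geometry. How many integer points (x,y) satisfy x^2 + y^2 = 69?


Systematically check integer values of x where x^2 <= 69.
For each valid x, check if 69 - x^2 is a perfect square.
Total integer solutions found: 0

0


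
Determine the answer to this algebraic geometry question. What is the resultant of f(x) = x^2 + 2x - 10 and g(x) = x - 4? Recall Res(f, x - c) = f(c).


For Res(f, x - c), we evaluate f at x = c.
f(4) = 4^2 + 2*4 - 10
= 16 + 8 - 10
= 24 - 10 = 14
Res(f, g) = 14

14


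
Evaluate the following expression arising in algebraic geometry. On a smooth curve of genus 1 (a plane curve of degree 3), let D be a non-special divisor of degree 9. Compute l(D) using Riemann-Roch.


First, compute the genus of a smooth plane curve of degree 3:
g = (d-1)(d-2)/2 = (3-1)(3-2)/2 = 1
For a non-special divisor D (i.e., h^1(D) = 0), Riemann-Roch gives:
l(D) = deg(D) - g + 1
Since deg(D) = 9 >= 2g - 1 = 1, D is non-special.
l(D) = 9 - 1 + 1 = 9

9


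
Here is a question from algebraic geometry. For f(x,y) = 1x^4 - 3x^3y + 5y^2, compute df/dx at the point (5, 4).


df/dx = 4*1*x^3 + 3*(-3)*x^2*y
At (5,4): 4*1*5^3 + 3*(-3)*5^2*4
= 500 - 900
= -400

-400


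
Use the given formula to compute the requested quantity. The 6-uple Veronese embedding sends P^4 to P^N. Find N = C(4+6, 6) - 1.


The Veronese embedding v_d: P^n -> P^N maps each point to all
degree-d monomials in n+1 homogeneous coordinates.
N = C(n+d, d) - 1
N = C(4+6, 6) - 1
N = C(10, 6) - 1
C(10, 6) = 210
N = 210 - 1 = 209

209


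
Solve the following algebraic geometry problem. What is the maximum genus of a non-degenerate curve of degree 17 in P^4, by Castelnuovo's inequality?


Castelnuovo's bound: write d - 1 = m(r-1) + epsilon with 0 <= epsilon < r-1.
d - 1 = 17 - 1 = 16
r - 1 = 4 - 1 = 3
16 = 5*3 + 1, so m = 5, epsilon = 1
pi(d, r) = m(m-1)(r-1)/2 + m*epsilon
= 5*4*3/2 + 5*1
= 60/2 + 5
= 30 + 5 = 35

35


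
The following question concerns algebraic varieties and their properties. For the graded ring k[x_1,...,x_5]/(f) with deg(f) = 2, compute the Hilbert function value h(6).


For R = k[x_1,...,x_n]/(f) with f homogeneous of degree e:
The Hilbert series is (1 - t^e)/(1 - t)^n.
So h(d) = C(d+n-1, n-1) - C(d-e+n-1, n-1) for d >= e.
With n=5, e=2, d=6:
C(6+5-1, 5-1) = C(10, 4) = 210
C(6-2+5-1, 5-1) = C(8, 4) = 70
h(6) = 210 - 70 = 140

140


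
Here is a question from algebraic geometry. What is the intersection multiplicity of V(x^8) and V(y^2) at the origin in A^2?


The intersection multiplicity of V(x^a) and V(y^b) at the origin is:
I(O; V(x^8), V(y^2)) = dim_k(k[x,y]/(x^8, y^2))
A basis for k[x,y]/(x^8, y^2) is the set of monomials x^i * y^j
where 0 <= i < 8 and 0 <= j < 2.
The number of such monomials is 8 * 2 = 16

16


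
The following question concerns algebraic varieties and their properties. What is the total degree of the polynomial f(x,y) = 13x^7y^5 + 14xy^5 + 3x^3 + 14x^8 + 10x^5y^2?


Examine each term for its total degree (sum of exponents).
  Term '13x^7y^5' has total degree 7+5 = 12.
  Term '14xy^5' has total degree 1+5 = 6.
  Term '3x^3' has total degree 3+0 = 3.
  Term '14x^8' has total degree 8+0 = 8.
  Term '10x^5y^2' has total degree 5+2 = 7.
The maximum total degree among all terms is 12.

12


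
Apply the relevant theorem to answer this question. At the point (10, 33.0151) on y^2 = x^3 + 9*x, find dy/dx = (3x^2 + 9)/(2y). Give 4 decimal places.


Using implicit differentiation of y^2 = x^3 + 9*x:
2y * dy/dx = 3x^2 + 9
dy/dx = (3x^2 + 9)/(2y)
Numerator: 3*10^2 + 9 = 309
Denominator: 2*33.0151 = 66.0302
dy/dx = 309/66.0302 = 4.6797

4.6797


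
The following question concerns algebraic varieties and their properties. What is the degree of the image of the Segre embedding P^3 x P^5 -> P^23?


The degree of the Segre variety P^3 x P^5 is C(m+n, m).
= C(8, 3)
= 56

56


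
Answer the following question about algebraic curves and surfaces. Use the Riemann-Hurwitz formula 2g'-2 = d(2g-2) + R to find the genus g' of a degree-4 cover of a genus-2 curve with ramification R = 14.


Riemann-Hurwitz formula: 2g' - 2 = d(2g - 2) + R
Given: d = 4, g = 2, R = 14
2g' - 2 = 4*(2*2 - 2) + 14
2g' - 2 = 4*2 + 14
2g' - 2 = 8 + 14 = 22
2g' = 24
g' = 12

12


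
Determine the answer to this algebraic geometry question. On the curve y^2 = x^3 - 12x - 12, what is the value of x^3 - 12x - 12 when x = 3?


Compute x^3 - 12x - 12 at x = 3:
x^3 = 3^3 = 27
(-12)*x = (-12)*3 = -36
Sum: 27 - 36 - 12 = -21

-21


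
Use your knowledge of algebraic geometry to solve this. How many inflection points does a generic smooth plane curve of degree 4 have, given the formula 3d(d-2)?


For a general smooth plane curve C of degree d, the inflection points are
the intersection of C with its Hessian curve, which has degree 3(d-2).
By Bezout, the total intersection number is d * 3(d-2) = 4 * 6 = 24.
For a general curve every flex is ordinary, so each contributes
multiplicity 1 to C·Hess(C), and the number of distinct inflection
points is 3d(d-2).
Inflection points = 3*4*(4-2) = 3*4*2 = 24

24


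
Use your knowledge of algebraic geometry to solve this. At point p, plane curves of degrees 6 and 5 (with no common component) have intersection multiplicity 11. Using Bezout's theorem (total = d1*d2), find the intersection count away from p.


By Bezout's theorem, the total intersection number is d1 * d2.
Total = 6 * 5 = 30
Intersection multiplicity at p = 11
Remaining intersections = 30 - 11 = 19

19


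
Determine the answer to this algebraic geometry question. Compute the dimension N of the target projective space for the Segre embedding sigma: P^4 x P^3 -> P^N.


The Segre embedding maps P^m x P^n into P^N via
all products of coordinates from each factor.
N = (m+1)(n+1) - 1
N = (4+1)(3+1) - 1
N = 5*4 - 1
N = 20 - 1 = 19

19


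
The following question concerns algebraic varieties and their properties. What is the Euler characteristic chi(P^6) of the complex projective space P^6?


The complex projective space P^6 has one cell in each even real dimension 0, 2, ..., 12.
The cohomology groups are H^{2k}(P^6) = Z for k = 0,...,6, and 0 otherwise.
Euler characteristic = sum of Betti numbers = 1 per even-dimensional cohomology group.
chi(P^6) = 6 + 1 = 7

7


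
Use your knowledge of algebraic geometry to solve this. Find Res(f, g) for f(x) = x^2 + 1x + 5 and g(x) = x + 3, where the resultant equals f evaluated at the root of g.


For Res(f, x - c), we evaluate f at x = c.
f(-3) = (-3)^2 + 1*(-3) + 5
= 9 - 3 + 5
= 6 + 5 = 11
Res(f, g) = 11

11


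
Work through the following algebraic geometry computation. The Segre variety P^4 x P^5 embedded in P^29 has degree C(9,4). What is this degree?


The degree of the Segre variety P^4 x P^5 is C(m+n, m).
= C(9, 4)
= 126

126


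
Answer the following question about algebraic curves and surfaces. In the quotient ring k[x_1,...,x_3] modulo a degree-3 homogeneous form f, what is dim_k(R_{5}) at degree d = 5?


For R = k[x_1,...,x_n]/(f) with f homogeneous of degree e:
The Hilbert series is (1 - t^e)/(1 - t)^n.
So h(d) = C(d+n-1, n-1) - C(d-e+n-1, n-1) for d >= e.
With n=3, e=3, d=5:
C(5+3-1, 3-1) = C(7, 2) = 21
C(5-3+3-1, 3-1) = C(4, 2) = 6
h(5) = 21 - 6 = 15

15


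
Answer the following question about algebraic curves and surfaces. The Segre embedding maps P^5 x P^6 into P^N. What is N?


The Segre embedding maps P^m x P^n into P^N via
all products of coordinates from each factor.
N = (m+1)(n+1) - 1
N = (5+1)(6+1) - 1
N = 6*7 - 1
N = 42 - 1 = 41

41


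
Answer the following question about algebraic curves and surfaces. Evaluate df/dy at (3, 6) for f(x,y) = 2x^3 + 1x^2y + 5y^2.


df/dy = 1*x^2 + 2*5*y^1
At (3,6): 1*3^2 + 2*5*6^1
= 9 + 60
= 69

69


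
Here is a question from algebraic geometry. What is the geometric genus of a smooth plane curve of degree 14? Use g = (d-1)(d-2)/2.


Using the genus formula for smooth plane curves:
g = (d-1)(d-2)/2
g = (14-1)(14-2)/2
g = 13*12/2
g = 156/2 = 78

78


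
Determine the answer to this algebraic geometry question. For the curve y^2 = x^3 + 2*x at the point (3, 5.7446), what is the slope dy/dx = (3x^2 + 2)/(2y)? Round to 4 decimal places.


Using implicit differentiation of y^2 = x^3 + 2*x:
2y * dy/dx = 3x^2 + 2
dy/dx = (3x^2 + 2)/(2y)
Numerator: 3*3^2 + 2 = 29
Denominator: 2*5.7446 = 11.4892
dy/dx = 29/11.4892 = 2.5241

2.5241


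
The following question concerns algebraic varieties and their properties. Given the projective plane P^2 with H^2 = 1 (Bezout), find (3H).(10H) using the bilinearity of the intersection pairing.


Using bilinearity of the intersection pairing on the projective plane P^2:
(aH).(bH) = ab * (H.H)
We have H^2 = 1 (Bezout).
D.E = (3H).(10H) = 3*10*1
= 30*1
= 30

30


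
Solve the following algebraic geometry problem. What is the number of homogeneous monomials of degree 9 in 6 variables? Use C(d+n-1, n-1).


The number of degree-9 monomials in 6 variables is C(d+n-1, n-1).
= C(9+6-1, 6-1) = C(14, 5)
= 2002

2002


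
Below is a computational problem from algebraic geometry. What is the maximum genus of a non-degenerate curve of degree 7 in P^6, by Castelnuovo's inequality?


Castelnuovo's bound: write d - 1 = m(r-1) + epsilon with 0 <= epsilon < r-1.
d - 1 = 7 - 1 = 6
r - 1 = 6 - 1 = 5
6 = 1*5 + 1, so m = 1, epsilon = 1
pi(d, r) = m(m-1)(r-1)/2 + m*epsilon
= 1*0*5/2 + 1*1
= 0/2 + 1
= 0 + 1 = 1

1


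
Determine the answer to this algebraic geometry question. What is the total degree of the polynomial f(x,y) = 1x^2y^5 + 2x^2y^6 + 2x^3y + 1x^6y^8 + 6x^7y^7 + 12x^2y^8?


Examine each term for its total degree (sum of exponents).
  Term '1x^2y^5' has total degree 2+5 = 7.
  Term '2x^2y^6' has total degree 2+6 = 8.
  Term '2x^3y' has total degree 3+1 = 4.
  Term '1x^6y^8' has total degree 6+8 = 14.
  Term '6x^7y^7' has total degree 7+7 = 14.
  Term '12x^2y^8' has total degree 2+8 = 10.
The maximum total degree among all terms is 14.

14


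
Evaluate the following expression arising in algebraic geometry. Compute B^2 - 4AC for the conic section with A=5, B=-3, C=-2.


The discriminant of a conic Ax^2 + Bxy + Cy^2 + ... = 0 is B^2 - 4AC.
B^2 = (-3)^2 = 9
4AC = 4*5*(-2) = -40
Discriminant = 9 + 40 = 49

49


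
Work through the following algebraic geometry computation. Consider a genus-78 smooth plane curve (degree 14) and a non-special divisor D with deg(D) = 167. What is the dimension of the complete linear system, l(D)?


First, compute the genus of a smooth plane curve of degree 14:
g = (d-1)(d-2)/2 = (14-1)(14-2)/2 = 78
For a non-special divisor D (i.e., h^1(D) = 0), Riemann-Roch gives:
l(D) = deg(D) - g + 1
Since deg(D) = 167 >= 2g - 1 = 155, D is non-special.
l(D) = 167 - 78 + 1 = 90

90


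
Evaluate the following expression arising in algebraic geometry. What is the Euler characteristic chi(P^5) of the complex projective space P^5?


The complex projective space P^5 has one cell in each even real dimension 0, 2, ..., 10.
The cohomology groups are H^{2k}(P^5) = Z for k = 0,...,5, and 0 otherwise.
Euler characteristic = sum of Betti numbers = 1 per even-dimensional cohomology group.
chi(P^5) = 5 + 1 = 6

6


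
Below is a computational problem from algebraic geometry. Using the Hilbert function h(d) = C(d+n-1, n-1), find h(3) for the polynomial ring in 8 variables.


The Hilbert function for the polynomial ring in 8 variables is:
h(d) = C(d+n-1, n-1)
h(3) = C(3+8-1, 8-1) = C(10, 7)
= 10! / (7! * 3!)
= 120

120


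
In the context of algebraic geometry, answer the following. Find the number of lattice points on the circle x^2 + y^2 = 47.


Systematically check integer values of x where x^2 <= 47.
For each valid x, check if 47 - x^2 is a perfect square.
Total integer solutions found: 0

0


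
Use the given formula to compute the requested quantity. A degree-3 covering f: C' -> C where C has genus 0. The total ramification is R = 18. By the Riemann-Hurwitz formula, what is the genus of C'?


Riemann-Hurwitz formula: 2g' - 2 = d(2g - 2) + R
Given: d = 3, g = 0, R = 18
2g' - 2 = 3*(2*0 - 2) + 18
2g' - 2 = 3*(-2) + 18
2g' - 2 = -6 + 18 = 12
2g' = 14
g' = 7

7


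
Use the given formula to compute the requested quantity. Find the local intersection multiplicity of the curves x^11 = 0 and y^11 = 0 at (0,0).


The intersection multiplicity of V(x^a) and V(y^b) at the origin is:
I(O; V(x^11), V(y^11)) = dim_k(k[x,y]/(x^11, y^11))
A basis for k[x,y]/(x^11, y^11) is the set of monomials x^i * y^j
where 0 <= i < 11 and 0 <= j < 11.
The number of such monomials is 11 * 11 = 121

121


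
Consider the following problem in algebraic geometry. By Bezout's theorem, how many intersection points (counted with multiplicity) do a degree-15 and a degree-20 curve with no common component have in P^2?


Bezout's theorem states the intersection count equals the product of degrees.
Intersection count = 15 * 20 = 300

300


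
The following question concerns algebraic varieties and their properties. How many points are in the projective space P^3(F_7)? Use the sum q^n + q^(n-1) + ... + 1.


P^3(F_7) has (q^(n+1) - 1)/(q - 1) points.
= 7^3 + 7^2 + 7^1 + 7^0
= 343 + 49 + 7 + 1
= 400

400


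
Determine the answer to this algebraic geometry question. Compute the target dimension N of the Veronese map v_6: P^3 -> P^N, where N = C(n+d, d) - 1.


The Veronese embedding v_d: P^n -> P^N maps each point to all
degree-d monomials in n+1 homogeneous coordinates.
N = C(n+d, d) - 1
N = C(3+6, 6) - 1
N = C(9, 6) - 1
C(9, 6) = 84
N = 84 - 1 = 83

83


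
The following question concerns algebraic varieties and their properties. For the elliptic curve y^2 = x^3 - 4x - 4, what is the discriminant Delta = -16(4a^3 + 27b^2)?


Compute each component:
4a^3 = 4*(-4)^3 = 4*(-64) = -256
27b^2 = 27*(-4)^2 = 27*16 = 432
4a^3 + 27b^2 = -256 + 432 = 176
Delta = -16*176 = -2816

-2816


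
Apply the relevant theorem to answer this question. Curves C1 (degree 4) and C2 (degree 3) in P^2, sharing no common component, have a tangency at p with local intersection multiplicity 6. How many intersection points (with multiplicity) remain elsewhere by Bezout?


By Bezout's theorem, the total intersection number is d1 * d2.
Total = 4 * 3 = 12
Intersection multiplicity at p = 6
Remaining intersections = 12 - 6 = 6

6


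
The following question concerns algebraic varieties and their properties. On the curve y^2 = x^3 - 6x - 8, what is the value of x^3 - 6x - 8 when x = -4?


Compute x^3 - 6x - 8 at x = -4:
x^3 = (-4)^3 = -64
(-6)*x = (-6)*(-4) = 24
Sum: -64 + 24 - 8 = -48

-48


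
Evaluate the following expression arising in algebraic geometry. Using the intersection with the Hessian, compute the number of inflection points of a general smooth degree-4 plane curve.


For a general smooth plane curve C of degree d, the inflection points are
the intersection of C with its Hessian curve, which has degree 3(d-2).
By Bezout, the total intersection number is d * 3(d-2) = 4 * 6 = 24.
For a general curve every flex is ordinary, so each contributes
multiplicity 1 to C·Hess(C), and the number of distinct inflection
points is 3d(d-2).
Inflection points = 3*4*(4-2) = 3*4*2 = 24

24


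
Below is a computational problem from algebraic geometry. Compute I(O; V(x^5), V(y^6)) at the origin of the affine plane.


The intersection multiplicity of V(x^a) and V(y^b) at the origin is:
I(O; V(x^5), V(y^6)) = dim_k(k[x,y]/(x^5, y^6))
A basis for k[x,y]/(x^5, y^6) is the set of monomials x^i * y^j
where 0 <= i < 5 and 0 <= j < 6.
The number of such monomials is 5 * 6 = 30

30


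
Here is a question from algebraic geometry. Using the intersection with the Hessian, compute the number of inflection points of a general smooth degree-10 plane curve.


For a general smooth plane curve C of degree d, the inflection points are
the intersection of C with its Hessian curve, which has degree 3(d-2).
By Bezout, the total intersection number is d * 3(d-2) = 10 * 24 = 240.
For a general curve every flex is ordinary, so each contributes
multiplicity 1 to C·Hess(C), and the number of distinct inflection
points is 3d(d-2).
Inflection points = 3*10*(10-2) = 3*10*8 = 240

240


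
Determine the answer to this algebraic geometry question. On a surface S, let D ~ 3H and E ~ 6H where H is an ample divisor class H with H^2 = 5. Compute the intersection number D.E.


Using bilinearity of the intersection pairing on a surface S:
(aH).(bH) = ab * (H.H)
We have H^2 = 5.
D.E = (3H).(6H) = 3*6*5
= 18*5
= 90

90
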